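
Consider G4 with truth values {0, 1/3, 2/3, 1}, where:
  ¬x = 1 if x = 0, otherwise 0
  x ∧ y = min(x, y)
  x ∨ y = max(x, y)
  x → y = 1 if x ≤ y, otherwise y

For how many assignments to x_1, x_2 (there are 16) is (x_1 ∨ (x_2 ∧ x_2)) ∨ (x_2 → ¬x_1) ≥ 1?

x_1 = 0, x_2 = 0 ↦ 1  ≥
x_1 = 0, x_2 = 1/3 ↦ 1  ≥
x_1 = 0, x_2 = 2/3 ↦ 1  ≥
x_1 = 0, x_2 = 1 ↦ 1  ≥
x_1 = 1/3, x_2 = 0 ↦ 1  ≥
x_1 = 1/3, x_2 = 1/3 ↦ 1/3  <
x_1 = 1/3, x_2 = 2/3 ↦ 2/3  <
x_1 = 1/3, x_2 = 1 ↦ 1  ≥
x_1 = 2/3, x_2 = 0 ↦ 1  ≥
x_1 = 2/3, x_2 = 1/3 ↦ 2/3  <
x_1 = 2/3, x_2 = 2/3 ↦ 2/3  <
x_1 = 2/3, x_2 = 1 ↦ 1  ≥
x_1 = 1, x_2 = 0 ↦ 1  ≥
x_1 = 1, x_2 = 1/3 ↦ 1  ≥
x_1 = 1, x_2 = 2/3 ↦ 1  ≥
x_1 = 1, x_2 = 1 ↦ 1  ≥
So 12 of the 16 assignments meet the threshold.

12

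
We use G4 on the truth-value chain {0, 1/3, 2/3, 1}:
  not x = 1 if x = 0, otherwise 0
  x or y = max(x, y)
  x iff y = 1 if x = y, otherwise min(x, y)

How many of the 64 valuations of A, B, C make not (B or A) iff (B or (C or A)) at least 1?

1

value 1: 1 assignment (counts)
value 2/3: 1 assignment
value 1/3: 1 assignment
value 0: 61 assignments
So 1 of the 64 assignments meets the threshold.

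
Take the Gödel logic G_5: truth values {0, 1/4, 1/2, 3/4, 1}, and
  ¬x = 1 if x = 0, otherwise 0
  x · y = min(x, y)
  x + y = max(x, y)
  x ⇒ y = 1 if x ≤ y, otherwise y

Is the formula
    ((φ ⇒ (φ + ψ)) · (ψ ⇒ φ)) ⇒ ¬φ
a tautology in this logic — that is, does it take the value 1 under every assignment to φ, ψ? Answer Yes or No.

No

Counterexample: take φ = 1/4, ψ = 0.
φ + ψ = 1/4 + 0 = 1/4
φ ⇒ (φ + ψ) = 1/4 ⇒ 1/4 = 1
ψ ⇒ φ = 0 ⇒ 1/4 = 1
(φ ⇒ (φ + ψ)) · (ψ ⇒ φ) = 1 · 1 = 1
¬φ = ¬1/4 = 0
((φ ⇒ (φ + ψ)) · (ψ ⇒ φ)) ⇒ ¬φ = 1 ⇒ 0 = 0
This gives 0 ≠ 1.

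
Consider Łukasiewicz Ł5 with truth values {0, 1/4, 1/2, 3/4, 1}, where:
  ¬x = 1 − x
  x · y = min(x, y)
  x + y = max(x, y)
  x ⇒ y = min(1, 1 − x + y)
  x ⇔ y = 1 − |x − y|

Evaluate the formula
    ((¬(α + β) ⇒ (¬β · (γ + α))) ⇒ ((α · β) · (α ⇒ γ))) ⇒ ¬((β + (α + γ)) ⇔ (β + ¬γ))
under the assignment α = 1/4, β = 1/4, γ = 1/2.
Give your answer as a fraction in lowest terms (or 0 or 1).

1/2

α + β = 1/4 + 1/4 = 1/4
¬(α + β) = ¬1/4 = 3/4
¬β = ¬1/4 = 3/4
γ + α = 1/2 + 1/4 = 1/2
¬β · (γ + α) = 3/4 · 1/2 = 1/2
¬(α + β) ⇒ (¬β · (γ + α)) = 3/4 ⇒ 1/2 = 3/4
α · β = 1/4 · 1/4 = 1/4
α ⇒ γ = 1/4 ⇒ 1/2 = 1
(α · β) · (α ⇒ γ) = 1/4 · 1 = 1/4
(¬(α + β) ⇒ (¬β · (γ + α))) ⇒ ((α · β) · (α ⇒ γ)) = 3/4 ⇒ 1/4 = 1/2
α + γ = 1/4 + 1/2 = 1/2
β + (α + γ) = 1/4 + 1/2 = 1/2
¬γ = ¬1/2 = 1/2
β + ¬γ = 1/4 + 1/2 = 1/2
(β + (α + γ)) ⇔ (β + ¬γ) = 1/2 ⇔ 1/2 = 1
¬((β + (α + γ)) ⇔ (β + ¬γ)) = ¬1 = 0
((¬(α + β) ⇒ (¬β · (γ + α))) ⇒ ((α · β) · (α ⇒ γ))) ⇒ ¬((β + (α + γ)) ⇔ (β + ¬γ)) = 1/2 ⇒ 0 = 1/2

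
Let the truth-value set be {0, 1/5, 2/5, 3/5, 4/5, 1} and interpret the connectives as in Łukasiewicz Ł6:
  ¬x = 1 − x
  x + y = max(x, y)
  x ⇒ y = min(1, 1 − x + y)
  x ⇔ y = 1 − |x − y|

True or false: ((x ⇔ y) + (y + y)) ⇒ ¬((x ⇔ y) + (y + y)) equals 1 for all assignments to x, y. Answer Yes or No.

No

Counterexample: take x = 0, y = 0.
x ⇔ y = 0 ⇔ 0 = 1
y + y = 0 + 0 = 0
(x ⇔ y) + (y + y) = 1 + 0 = 1
x ⇔ y = 0 ⇔ 0 = 1
y + y = 0 + 0 = 0
(x ⇔ y) + (y + y) = 1 + 0 = 1
¬((x ⇔ y) + (y + y)) = ¬1 = 0
((x ⇔ y) + (y + y)) ⇒ ¬((x ⇔ y) + (y + y)) = 1 ⇒ 0 = 0
This gives 0 ≠ 1.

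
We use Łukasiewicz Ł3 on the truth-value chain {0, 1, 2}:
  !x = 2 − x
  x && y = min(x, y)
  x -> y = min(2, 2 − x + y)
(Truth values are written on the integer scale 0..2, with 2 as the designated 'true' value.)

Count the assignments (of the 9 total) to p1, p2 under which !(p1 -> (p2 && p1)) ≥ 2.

p1 = 0, p2 = 0 ↦ 0  <
p1 = 0, p2 = 1 ↦ 0  <
p1 = 0, p2 = 2 ↦ 0  <
p1 = 1, p2 = 0 ↦ 1  <
p1 = 1, p2 = 1 ↦ 0  <
p1 = 1, p2 = 2 ↦ 0  <
p1 = 2, p2 = 0 ↦ 2  ≥
p1 = 2, p2 = 1 ↦ 1  <
p1 = 2, p2 = 2 ↦ 0  <
So 1 of the 9 assignments meets the threshold.

1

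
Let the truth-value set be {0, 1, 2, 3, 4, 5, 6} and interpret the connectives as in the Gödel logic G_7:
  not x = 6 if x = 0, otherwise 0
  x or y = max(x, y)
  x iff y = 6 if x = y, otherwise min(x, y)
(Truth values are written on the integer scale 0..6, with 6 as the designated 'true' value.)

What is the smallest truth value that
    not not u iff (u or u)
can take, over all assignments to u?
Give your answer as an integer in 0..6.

Take u = 1:
not u = not 1 = 0
not not u = not 0 = 6
u or u = 1 or 1 = 1
not not u iff (u or u) = 6 iff 1 = 1
No assignment yields a value below 1, so this is the minimum.

1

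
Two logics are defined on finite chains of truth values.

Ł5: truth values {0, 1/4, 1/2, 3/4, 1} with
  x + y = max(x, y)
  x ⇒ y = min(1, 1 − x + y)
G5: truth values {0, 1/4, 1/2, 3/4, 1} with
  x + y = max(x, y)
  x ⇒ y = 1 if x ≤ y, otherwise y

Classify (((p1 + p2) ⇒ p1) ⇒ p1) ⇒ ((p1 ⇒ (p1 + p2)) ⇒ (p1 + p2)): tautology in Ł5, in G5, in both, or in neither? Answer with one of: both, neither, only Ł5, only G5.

only Ł5

In Ł5: every assignment gives 1 — tautology.
In G5: at p1 = 0, p2 = 1/4 the value is 1/4 — not a tautology.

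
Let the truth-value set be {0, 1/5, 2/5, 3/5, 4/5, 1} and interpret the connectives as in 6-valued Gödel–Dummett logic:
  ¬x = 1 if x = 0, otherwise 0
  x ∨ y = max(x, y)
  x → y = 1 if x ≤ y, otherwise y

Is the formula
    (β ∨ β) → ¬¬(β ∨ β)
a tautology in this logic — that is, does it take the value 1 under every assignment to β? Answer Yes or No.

Yes

β = 0 ↦ 1
β = 1/5 ↦ 1
β = 2/5 ↦ 1
β = 3/5 ↦ 1
β = 4/5 ↦ 1
β = 1 ↦ 1
Every assignment gives a value ≥ 1.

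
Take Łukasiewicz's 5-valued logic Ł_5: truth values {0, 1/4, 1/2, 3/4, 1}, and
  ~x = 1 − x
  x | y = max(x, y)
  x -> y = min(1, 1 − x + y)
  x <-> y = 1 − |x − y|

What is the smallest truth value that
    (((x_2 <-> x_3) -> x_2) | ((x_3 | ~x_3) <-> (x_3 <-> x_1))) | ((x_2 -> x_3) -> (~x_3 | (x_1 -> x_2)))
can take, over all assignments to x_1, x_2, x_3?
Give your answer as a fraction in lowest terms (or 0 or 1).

1/2

Take x_1 = 1/2, x_2 = 0, x_3 = 1/2:
x_2 <-> x_3 = 0 <-> 1/2 = 1/2
(x_2 <-> x_3) -> x_2 = 1/2 -> 0 = 1/2
~x_3 = ~1/2 = 1/2
x_3 | ~x_3 = 1/2 | 1/2 = 1/2
x_3 <-> x_1 = 1/2 <-> 1/2 = 1
(x_3 | ~x_3) <-> (x_3 <-> x_1) = 1/2 <-> 1 = 1/2
((x_2 <-> x_3) -> x_2) | ((x_3 | ~x_3) <-> (x_3 <-> x_1)) = 1/2 | 1/2 = 1/2
x_2 -> x_3 = 0 -> 1/2 = 1
~x_3 = ~1/2 = 1/2
x_1 -> x_2 = 1/2 -> 0 = 1/2
~x_3 | (x_1 -> x_2) = 1/2 | 1/2 = 1/2
(x_2 -> x_3) -> (~x_3 | (x_1 -> x_2)) = 1 -> 1/2 = 1/2
(((x_2 <-> x_3) -> x_2) | ((x_3 | ~x_3) <-> (x_3 <-> x_1))) | ((x_2 -> x_3) -> (~x_3 | (x_1 -> x_2))) = 1/2 | 1/2 = 1/2
No assignment yields a value below 1/2, so this is the minimum.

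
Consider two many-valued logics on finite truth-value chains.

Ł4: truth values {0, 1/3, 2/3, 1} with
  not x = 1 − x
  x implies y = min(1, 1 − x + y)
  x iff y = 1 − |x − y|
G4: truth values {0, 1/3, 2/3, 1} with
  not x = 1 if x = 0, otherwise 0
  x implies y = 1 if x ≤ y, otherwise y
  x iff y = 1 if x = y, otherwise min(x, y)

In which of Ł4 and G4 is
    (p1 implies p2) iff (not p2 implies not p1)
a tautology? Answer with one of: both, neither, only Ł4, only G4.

In Ł4: every assignment gives 1 — tautology.
In G4: at p1 = 2/3, p2 = 1/3 the value is 1/3 — not a tautology.

only Ł4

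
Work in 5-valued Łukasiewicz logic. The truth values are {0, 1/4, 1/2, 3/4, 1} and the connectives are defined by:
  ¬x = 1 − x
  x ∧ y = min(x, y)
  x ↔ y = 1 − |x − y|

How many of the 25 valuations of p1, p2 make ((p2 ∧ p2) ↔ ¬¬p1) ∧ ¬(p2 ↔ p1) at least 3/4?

value 1/2: 6 assignments
value 1/4: 12 assignments
value 0: 7 assignments
So 0 of the 25 assignments meet the threshold.

0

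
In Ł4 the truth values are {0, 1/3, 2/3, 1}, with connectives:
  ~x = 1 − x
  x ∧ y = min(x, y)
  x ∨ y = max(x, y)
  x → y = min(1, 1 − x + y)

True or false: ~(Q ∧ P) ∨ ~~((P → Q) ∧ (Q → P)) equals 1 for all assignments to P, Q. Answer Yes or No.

No

Counterexample: take P = 1/3, Q = 2/3.
Q ∧ P = 2/3 ∧ 1/3 = 1/3
~(Q ∧ P) = ~1/3 = 2/3
P → Q = 1/3 → 2/3 = 1
Q → P = 2/3 → 1/3 = 2/3
(P → Q) ∧ (Q → P) = 1 ∧ 2/3 = 2/3
~((P → Q) ∧ (Q → P)) = ~2/3 = 1/3
~~((P → Q) ∧ (Q → P)) = ~1/3 = 2/3
~(Q ∧ P) ∨ ~~((P → Q) ∧ (Q → P)) = 2/3 ∨ 2/3 = 2/3
This gives 2/3 ≠ 1.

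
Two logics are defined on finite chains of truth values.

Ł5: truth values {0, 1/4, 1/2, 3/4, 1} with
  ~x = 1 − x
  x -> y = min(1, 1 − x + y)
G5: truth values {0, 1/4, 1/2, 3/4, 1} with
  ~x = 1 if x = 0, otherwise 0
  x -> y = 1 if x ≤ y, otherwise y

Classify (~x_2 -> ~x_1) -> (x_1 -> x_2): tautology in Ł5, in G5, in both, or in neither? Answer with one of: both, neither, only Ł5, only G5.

In Ł5: every assignment gives 1 — tautology.
In G5: at x_1 = 1/2, x_2 = 1/4 the value is 1/4 — not a tautology.

only Ł5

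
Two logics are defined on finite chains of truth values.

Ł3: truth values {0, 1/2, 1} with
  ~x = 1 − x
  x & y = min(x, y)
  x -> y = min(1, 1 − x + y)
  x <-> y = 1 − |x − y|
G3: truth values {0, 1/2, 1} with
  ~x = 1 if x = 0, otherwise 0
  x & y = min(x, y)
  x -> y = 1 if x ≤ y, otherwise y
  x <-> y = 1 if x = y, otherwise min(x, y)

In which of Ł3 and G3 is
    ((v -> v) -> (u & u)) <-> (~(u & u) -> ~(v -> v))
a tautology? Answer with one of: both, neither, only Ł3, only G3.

only Ł3

In Ł3: every assignment gives 1 — tautology.
In G3: at u = 1/2, v = 0 the value is 1/2 — not a tautology.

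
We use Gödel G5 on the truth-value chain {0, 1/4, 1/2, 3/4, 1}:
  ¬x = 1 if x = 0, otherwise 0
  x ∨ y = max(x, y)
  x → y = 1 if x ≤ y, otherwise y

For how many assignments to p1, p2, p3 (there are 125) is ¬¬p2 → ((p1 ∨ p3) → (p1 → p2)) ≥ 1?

95

value 1: 95 assignments (counts)
value 3/4: 5 assignments
value 1/2: 10 assignments
value 1/4: 15 assignments
So 95 of the 125 assignments meet the threshold.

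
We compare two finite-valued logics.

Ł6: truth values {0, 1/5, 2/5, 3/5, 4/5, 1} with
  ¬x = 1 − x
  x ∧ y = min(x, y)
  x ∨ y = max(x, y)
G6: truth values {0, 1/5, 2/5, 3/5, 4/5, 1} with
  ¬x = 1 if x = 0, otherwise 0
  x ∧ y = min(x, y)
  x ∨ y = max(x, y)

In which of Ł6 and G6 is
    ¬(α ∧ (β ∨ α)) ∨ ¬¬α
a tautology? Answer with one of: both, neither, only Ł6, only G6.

In Ł6: at α = 1/5, β = 0 the value is 4/5 — not a tautology.
In G6: every assignment gives 1 — tautology.

only G6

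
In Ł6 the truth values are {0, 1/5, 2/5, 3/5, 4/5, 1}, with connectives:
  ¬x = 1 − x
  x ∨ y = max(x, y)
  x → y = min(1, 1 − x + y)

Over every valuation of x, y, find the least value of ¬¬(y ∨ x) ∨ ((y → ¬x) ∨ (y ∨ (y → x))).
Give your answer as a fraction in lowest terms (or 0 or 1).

4/5

Take x = 2/5, y = 4/5:
y ∨ x = 4/5 ∨ 2/5 = 4/5
¬(y ∨ x) = ¬4/5 = 1/5
¬¬(y ∨ x) = ¬1/5 = 4/5
¬x = ¬2/5 = 3/5
y → ¬x = 4/5 → 3/5 = 4/5
y → x = 4/5 → 2/5 = 3/5
y ∨ (y → x) = 4/5 ∨ 3/5 = 4/5
(y → ¬x) ∨ (y ∨ (y → x)) = 4/5 ∨ 4/5 = 4/5
¬¬(y ∨ x) ∨ ((y → ¬x) ∨ (y ∨ (y → x))) = 4/5 ∨ 4/5 = 4/5
No assignment yields a value below 4/5, so this is the minimum.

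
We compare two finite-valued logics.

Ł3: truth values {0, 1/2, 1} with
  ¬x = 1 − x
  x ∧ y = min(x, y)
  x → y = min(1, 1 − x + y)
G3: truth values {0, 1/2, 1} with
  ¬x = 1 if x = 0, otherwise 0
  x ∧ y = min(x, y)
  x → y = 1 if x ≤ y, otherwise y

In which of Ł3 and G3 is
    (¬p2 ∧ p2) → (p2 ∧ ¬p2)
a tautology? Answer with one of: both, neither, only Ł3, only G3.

In Ł3: every assignment gives 1 — tautology.
In G3: every assignment gives 1 — tautology.

both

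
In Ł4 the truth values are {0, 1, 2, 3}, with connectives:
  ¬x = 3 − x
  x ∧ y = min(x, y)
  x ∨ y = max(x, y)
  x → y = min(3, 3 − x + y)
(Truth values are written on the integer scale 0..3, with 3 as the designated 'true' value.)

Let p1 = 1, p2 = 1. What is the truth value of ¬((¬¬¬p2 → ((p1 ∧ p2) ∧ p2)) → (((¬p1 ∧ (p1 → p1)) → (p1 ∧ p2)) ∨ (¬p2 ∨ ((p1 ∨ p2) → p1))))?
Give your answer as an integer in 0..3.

¬p2 = ¬1 = 2
¬¬p2 = ¬2 = 1
¬¬¬p2 = ¬1 = 2
p1 ∧ p2 = 1 ∧ 1 = 1
(p1 ∧ p2) ∧ p2 = 1 ∧ 1 = 1
¬¬¬p2 → ((p1 ∧ p2) ∧ p2) = 2 → 1 = 2
¬p1 = ¬1 = 2
p1 → p1 = 1 → 1 = 3
¬p1 ∧ (p1 → p1) = 2 ∧ 3 = 2
p1 ∧ p2 = 1 ∧ 1 = 1
(¬p1 ∧ (p1 → p1)) → (p1 ∧ p2) = 2 → 1 = 2
¬p2 = ¬1 = 2
p1 ∨ p2 = 1 ∨ 1 = 1
(p1 ∨ p2) → p1 = 1 → 1 = 3
¬p2 ∨ ((p1 ∨ p2) → p1) = 2 ∨ 3 = 3
((¬p1 ∧ (p1 → p1)) → (p1 ∧ p2)) ∨ (¬p2 ∨ ((p1 ∨ p2) → p1)) = 2 ∨ 3 = 3
(¬¬¬p2 → ((p1 ∧ p2) ∧ p2)) → (((¬p1 ∧ (p1 → p1)) → (p1 ∧ p2)) ∨ (¬p2 ∨ ((p1 ∨ p2) → p1))) = 2 → 3 = 3
¬((¬¬¬p2 → ((p1 ∧ p2) ∧ p2)) → (((¬p1 ∧ (p1 → p1)) → (p1 ∧ p2)) ∨ (¬p2 ∨ ((p1 ∨ p2) → p1)))) = ¬3 = 0

0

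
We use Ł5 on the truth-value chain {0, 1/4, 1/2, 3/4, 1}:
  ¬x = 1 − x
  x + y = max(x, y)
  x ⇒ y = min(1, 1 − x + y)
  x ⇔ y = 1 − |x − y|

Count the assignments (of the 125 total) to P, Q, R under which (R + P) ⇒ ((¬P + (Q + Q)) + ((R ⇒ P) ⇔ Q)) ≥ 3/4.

value 1: 82 assignments (counts)
value 3/4: 17 assignments (counts)
value 1/2: 15 assignments
value 1/4: 6 assignments
value 0: 5 assignments
So 99 of the 125 assignments meet the threshold.

99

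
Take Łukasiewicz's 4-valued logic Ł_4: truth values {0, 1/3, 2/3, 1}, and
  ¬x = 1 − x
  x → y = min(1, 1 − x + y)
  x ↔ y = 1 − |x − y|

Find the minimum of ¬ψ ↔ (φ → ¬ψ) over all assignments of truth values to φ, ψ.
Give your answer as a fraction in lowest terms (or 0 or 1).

Take φ = 0, ψ = 1:
¬ψ = ¬1 = 0
¬ψ = ¬1 = 0
φ → ¬ψ = 0 → 0 = 1
¬ψ ↔ (φ → ¬ψ) = 0 ↔ 1 = 0
No assignment yields a value below 0, so this is the minimum.

0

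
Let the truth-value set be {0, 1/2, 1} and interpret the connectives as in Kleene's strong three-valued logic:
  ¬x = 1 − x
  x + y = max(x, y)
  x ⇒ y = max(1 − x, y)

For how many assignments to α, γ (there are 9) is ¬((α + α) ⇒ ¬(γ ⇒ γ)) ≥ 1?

α = 0, γ = 0 ↦ 0  <
α = 0, γ = 1/2 ↦ 0  <
α = 0, γ = 1 ↦ 0  <
α = 1/2, γ = 0 ↦ 1/2  <
α = 1/2, γ = 1/2 ↦ 1/2  <
α = 1/2, γ = 1 ↦ 1/2  <
α = 1, γ = 0 ↦ 1  ≥
α = 1, γ = 1/2 ↦ 1/2  <
α = 1, γ = 1 ↦ 1  ≥
So 2 of the 9 assignments meet the threshold.

2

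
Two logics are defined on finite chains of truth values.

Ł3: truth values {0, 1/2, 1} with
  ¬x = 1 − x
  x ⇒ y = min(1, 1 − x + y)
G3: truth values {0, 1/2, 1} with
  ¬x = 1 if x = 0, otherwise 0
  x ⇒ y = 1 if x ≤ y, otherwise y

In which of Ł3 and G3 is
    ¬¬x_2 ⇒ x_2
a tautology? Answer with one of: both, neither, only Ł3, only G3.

only Ł3

In Ł3: every assignment gives 1 — tautology.
In G3: at x_2 = 1/2 the value is 1/2 — not a tautology.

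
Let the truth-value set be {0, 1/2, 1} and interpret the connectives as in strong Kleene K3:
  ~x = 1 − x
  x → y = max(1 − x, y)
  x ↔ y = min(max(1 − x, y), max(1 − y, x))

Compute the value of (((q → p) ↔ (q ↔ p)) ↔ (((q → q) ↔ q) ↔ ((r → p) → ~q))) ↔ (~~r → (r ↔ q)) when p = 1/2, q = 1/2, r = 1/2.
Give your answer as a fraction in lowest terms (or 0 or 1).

q → p = 1/2 → 1/2 = 1/2
q ↔ p = 1/2 ↔ 1/2 = 1/2
(q → p) ↔ (q ↔ p) = 1/2 ↔ 1/2 = 1/2
q → q = 1/2 → 1/2 = 1/2
(q → q) ↔ q = 1/2 ↔ 1/2 = 1/2
r → p = 1/2 → 1/2 = 1/2
~q = ~1/2 = 1/2
(r → p) → ~q = 1/2 → 1/2 = 1/2
((q → q) ↔ q) ↔ ((r → p) → ~q) = 1/2 ↔ 1/2 = 1/2
((q → p) ↔ (q ↔ p)) ↔ (((q → q) ↔ q) ↔ ((r → p) → ~q)) = 1/2 ↔ 1/2 = 1/2
~r = ~1/2 = 1/2
~~r = ~1/2 = 1/2
r ↔ q = 1/2 ↔ 1/2 = 1/2
~~r → (r ↔ q) = 1/2 → 1/2 = 1/2
(((q → p) ↔ (q ↔ p)) ↔ (((q → q) ↔ q) ↔ ((r → p) → ~q))) ↔ (~~r → (r ↔ q)) = 1/2 ↔ 1/2 = 1/2

1/2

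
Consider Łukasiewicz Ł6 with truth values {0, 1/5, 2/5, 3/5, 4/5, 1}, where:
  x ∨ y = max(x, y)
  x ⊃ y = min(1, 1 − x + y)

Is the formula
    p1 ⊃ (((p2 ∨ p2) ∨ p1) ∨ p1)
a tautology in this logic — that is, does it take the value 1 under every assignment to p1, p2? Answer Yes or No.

At p1 = 4/5, p2 = 1, for instance:
p2 ∨ p2 = 1 ∨ 1 = 1
(p2 ∨ p2) ∨ p1 = 1 ∨ 4/5 = 1
((p2 ∨ p2) ∨ p1) ∨ p1 = 1 ∨ 4/5 = 1
p1 ⊃ (((p2 ∨ p2) ∨ p1) ∨ p1) = 4/5 ⊃ 1 = 1
and checking the remaining 35 assignments likewise gives ≥ 1 in every case.

Yes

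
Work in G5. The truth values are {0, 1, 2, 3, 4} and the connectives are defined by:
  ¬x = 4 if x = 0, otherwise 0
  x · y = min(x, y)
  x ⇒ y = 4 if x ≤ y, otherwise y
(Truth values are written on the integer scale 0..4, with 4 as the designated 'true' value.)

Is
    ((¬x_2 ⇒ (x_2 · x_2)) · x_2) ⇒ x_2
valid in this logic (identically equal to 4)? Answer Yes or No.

x_2 = 0 ↦ 4
x_2 = 1 ↦ 4
x_2 = 2 ↦ 4
x_2 = 3 ↦ 4
x_2 = 4 ↦ 4
Every assignment gives a value ≥ 4.

Yes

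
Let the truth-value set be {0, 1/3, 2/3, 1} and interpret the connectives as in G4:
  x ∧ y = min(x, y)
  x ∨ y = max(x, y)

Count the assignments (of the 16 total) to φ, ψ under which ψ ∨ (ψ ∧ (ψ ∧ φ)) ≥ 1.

4

φ = 0, ψ = 0 ↦ 0  <
φ = 0, ψ = 1/3 ↦ 1/3  <
φ = 0, ψ = 2/3 ↦ 2/3  <
φ = 0, ψ = 1 ↦ 1  ≥
φ = 1/3, ψ = 0 ↦ 0  <
φ = 1/3, ψ = 1/3 ↦ 1/3  <
φ = 1/3, ψ = 2/3 ↦ 2/3  <
φ = 1/3, ψ = 1 ↦ 1  ≥
φ = 2/3, ψ = 0 ↦ 0  <
φ = 2/3, ψ = 1/3 ↦ 1/3  <
φ = 2/3, ψ = 2/3 ↦ 2/3  <
φ = 2/3, ψ = 1 ↦ 1  ≥
φ = 1, ψ = 0 ↦ 0  <
φ = 1, ψ = 1/3 ↦ 1/3  <
φ = 1, ψ = 2/3 ↦ 2/3  <
φ = 1, ψ = 1 ↦ 1  ≥
So 4 of the 16 assignments meet the threshold.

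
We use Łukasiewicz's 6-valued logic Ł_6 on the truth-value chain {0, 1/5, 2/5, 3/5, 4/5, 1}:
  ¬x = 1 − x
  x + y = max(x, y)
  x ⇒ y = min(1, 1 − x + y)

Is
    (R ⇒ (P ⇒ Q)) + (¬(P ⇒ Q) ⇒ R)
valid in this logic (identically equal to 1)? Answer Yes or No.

Counterexample: take P = 4/5, Q = 0, R = 2/5.
P ⇒ Q = 4/5 ⇒ 0 = 1/5
R ⇒ (P ⇒ Q) = 2/5 ⇒ 1/5 = 4/5
P ⇒ Q = 4/5 ⇒ 0 = 1/5
¬(P ⇒ Q) = ¬1/5 = 4/5
¬(P ⇒ Q) ⇒ R = 4/5 ⇒ 2/5 = 3/5
(R ⇒ (P ⇒ Q)) + (¬(P ⇒ Q) ⇒ R) = 4/5 + 3/5 = 4/5
This gives 4/5 ≠ 1.

No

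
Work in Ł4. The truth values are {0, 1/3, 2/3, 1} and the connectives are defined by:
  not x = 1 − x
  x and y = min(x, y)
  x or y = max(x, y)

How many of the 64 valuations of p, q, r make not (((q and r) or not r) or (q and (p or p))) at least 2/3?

value 1: 4 assignments (counts)
value 2/3: 12 assignments (counts)
value 1/3: 26 assignments
value 0: 22 assignments
So 16 of the 64 assignments meet the threshold.

16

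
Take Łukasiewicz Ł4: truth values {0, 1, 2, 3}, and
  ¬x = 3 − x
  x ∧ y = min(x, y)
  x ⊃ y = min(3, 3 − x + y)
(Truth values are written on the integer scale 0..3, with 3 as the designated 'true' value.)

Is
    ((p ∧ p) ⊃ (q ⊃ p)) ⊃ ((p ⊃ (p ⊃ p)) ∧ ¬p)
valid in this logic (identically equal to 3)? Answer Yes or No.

Counterexample: take p = 1, q = 0.
p ∧ p = 1 ∧ 1 = 1
q ⊃ p = 0 ⊃ 1 = 3
(p ∧ p) ⊃ (q ⊃ p) = 1 ⊃ 3 = 3
p ⊃ p = 1 ⊃ 1 = 3
p ⊃ (p ⊃ p) = 1 ⊃ 3 = 3
¬p = ¬1 = 2
(p ⊃ (p ⊃ p)) ∧ ¬p = 3 ∧ 2 = 2
((p ∧ p) ⊃ (q ⊃ p)) ⊃ ((p ⊃ (p ⊃ p)) ∧ ¬p) = 3 ⊃ 2 = 2
This gives 2 ≠ 3.

No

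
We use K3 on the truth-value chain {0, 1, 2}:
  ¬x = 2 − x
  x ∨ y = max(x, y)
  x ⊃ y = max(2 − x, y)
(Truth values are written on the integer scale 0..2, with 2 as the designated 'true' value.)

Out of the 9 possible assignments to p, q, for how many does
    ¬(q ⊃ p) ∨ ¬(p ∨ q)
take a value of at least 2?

p = 0, q = 0 ↦ 2  ≥
p = 0, q = 1 ↦ 1  <
p = 0, q = 2 ↦ 2  ≥
p = 1, q = 0 ↦ 1  <
p = 1, q = 1 ↦ 1  <
p = 1, q = 2 ↦ 1  <
p = 2, q = 0 ↦ 0  <
p = 2, q = 1 ↦ 0  <
p = 2, q = 2 ↦ 0  <
So 2 of the 9 assignments meet the threshold.

2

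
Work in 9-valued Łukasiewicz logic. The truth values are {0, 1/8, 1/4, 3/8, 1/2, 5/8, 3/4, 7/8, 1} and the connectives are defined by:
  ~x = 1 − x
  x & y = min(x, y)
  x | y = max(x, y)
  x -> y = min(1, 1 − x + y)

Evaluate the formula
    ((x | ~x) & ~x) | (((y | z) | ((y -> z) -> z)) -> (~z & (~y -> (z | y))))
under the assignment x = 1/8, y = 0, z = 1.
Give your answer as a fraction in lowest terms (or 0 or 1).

7/8

~x = ~1/8 = 7/8
x | ~x = 1/8 | 7/8 = 7/8
~x = ~1/8 = 7/8
(x | ~x) & ~x = 7/8 & 7/8 = 7/8
y | z = 0 | 1 = 1
y -> z = 0 -> 1 = 1
(y -> z) -> z = 1 -> 1 = 1
(y | z) | ((y -> z) -> z) = 1 | 1 = 1
~z = ~1 = 0
~y = ~0 = 1
z | y = 1 | 0 = 1
~y -> (z | y) = 1 -> 1 = 1
~z & (~y -> (z | y)) = 0 & 1 = 0
((y | z) | ((y -> z) -> z)) -> (~z & (~y -> (z | y))) = 1 -> 0 = 0
((x | ~x) & ~x) | (((y | z) | ((y -> z) -> z)) -> (~z & (~y -> (z | y)))) = 7/8 | 0 = 7/8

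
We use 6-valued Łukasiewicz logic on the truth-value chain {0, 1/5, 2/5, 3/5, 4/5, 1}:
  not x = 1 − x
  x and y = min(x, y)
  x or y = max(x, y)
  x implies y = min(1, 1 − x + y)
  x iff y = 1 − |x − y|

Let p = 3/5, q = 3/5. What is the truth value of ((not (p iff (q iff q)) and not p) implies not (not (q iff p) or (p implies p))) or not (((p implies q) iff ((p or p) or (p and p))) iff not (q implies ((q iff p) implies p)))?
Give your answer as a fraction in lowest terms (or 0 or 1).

3/5

q iff q = 3/5 iff 3/5 = 1
p iff (q iff q) = 3/5 iff 1 = 3/5
not (p iff (q iff q)) = not 3/5 = 2/5
not p = not 3/5 = 2/5
not (p iff (q iff q)) and not p = 2/5 and 2/5 = 2/5
q iff p = 3/5 iff 3/5 = 1
not (q iff p) = not 1 = 0
p implies p = 3/5 implies 3/5 = 1
not (q iff p) or (p implies p) = 0 or 1 = 1
not (not (q iff p) or (p implies p)) = not 1 = 0
(not (p iff (q iff q)) and not p) implies not (not (q iff p) or (p implies p)) = 2/5 implies 0 = 3/5
p implies q = 3/5 implies 3/5 = 1
p or p = 3/5 or 3/5 = 3/5
p and p = 3/5 and 3/5 = 3/5
(p or p) or (p and p) = 3/5 or 3/5 = 3/5
(p implies q) iff ((p or p) or (p and p)) = 1 iff 3/5 = 3/5
q iff p = 3/5 iff 3/5 = 1
(q iff p) implies p = 1 implies 3/5 = 3/5
q implies ((q iff p) implies p) = 3/5 implies 3/5 = 1
not (q implies ((q iff p) implies p)) = not 1 = 0
((p implies q) iff ((p or p) or (p and p))) iff not (q implies ((q iff p) implies p)) = 3/5 iff 0 = 2/5
not (((p implies q) iff ((p or p) or (p and p))) iff not (q implies ((q iff p) implies p))) = not 2/5 = 3/5
((not (p iff (q iff q)) and not p) implies not (not (q iff p) or (p implies p))) or not (((p implies q) iff ((p or p) or (p and p))) iff not (q implies ((q iff p) implies p))) = 3/5 or 3/5 = 3/5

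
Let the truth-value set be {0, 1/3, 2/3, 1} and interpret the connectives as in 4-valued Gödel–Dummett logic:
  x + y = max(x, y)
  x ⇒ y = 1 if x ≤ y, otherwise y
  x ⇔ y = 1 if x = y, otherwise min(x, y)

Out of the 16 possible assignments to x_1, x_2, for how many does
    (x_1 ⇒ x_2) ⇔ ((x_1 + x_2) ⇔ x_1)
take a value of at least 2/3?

6

x_1 = 0, x_2 = 0 ↦ 1  ≥
x_1 = 0, x_2 = 1/3 ↦ 0  <
x_1 = 0, x_2 = 2/3 ↦ 0  <
x_1 = 0, x_2 = 1 ↦ 0  <
x_1 = 1/3, x_2 = 0 ↦ 0  <
x_1 = 1/3, x_2 = 1/3 ↦ 1  ≥
x_1 = 1/3, x_2 = 2/3 ↦ 1/3  <
x_1 = 1/3, x_2 = 1 ↦ 1/3  <
x_1 = 2/3, x_2 = 0 ↦ 0  <
x_1 = 2/3, x_2 = 1/3 ↦ 1/3  <
x_1 = 2/3, x_2 = 2/3 ↦ 1  ≥
x_1 = 2/3, x_2 = 1 ↦ 2/3  ≥
x_1 = 1, x_2 = 0 ↦ 0  <
x_1 = 1, x_2 = 1/3 ↦ 1/3  <
x_1 = 1, x_2 = 2/3 ↦ 2/3  ≥
x_1 = 1, x_2 = 1 ↦ 1  ≥
So 6 of the 16 assignments meet the threshold.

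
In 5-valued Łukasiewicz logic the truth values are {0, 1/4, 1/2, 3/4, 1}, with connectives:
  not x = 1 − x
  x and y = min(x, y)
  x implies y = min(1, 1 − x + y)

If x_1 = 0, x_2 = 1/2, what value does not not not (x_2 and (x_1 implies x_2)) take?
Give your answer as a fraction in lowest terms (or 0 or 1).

x_1 implies x_2 = 0 implies 1/2 = 1
x_2 and (x_1 implies x_2) = 1/2 and 1 = 1/2
not (x_2 and (x_1 implies x_2)) = not 1/2 = 1/2
not not (x_2 and (x_1 implies x_2)) = not 1/2 = 1/2
not not not (x_2 and (x_1 implies x_2)) = not 1/2 = 1/2

1/2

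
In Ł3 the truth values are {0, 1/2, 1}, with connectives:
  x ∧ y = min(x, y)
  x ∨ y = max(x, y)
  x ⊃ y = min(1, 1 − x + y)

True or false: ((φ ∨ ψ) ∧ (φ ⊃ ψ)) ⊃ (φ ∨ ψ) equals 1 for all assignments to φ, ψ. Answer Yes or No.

φ = 0, ψ = 0 ↦ 1
φ = 0, ψ = 1/2 ↦ 1
φ = 0, ψ = 1 ↦ 1
φ = 1/2, ψ = 0 ↦ 1
φ = 1/2, ψ = 1/2 ↦ 1
φ = 1/2, ψ = 1 ↦ 1
φ = 1, ψ = 0 ↦ 1
φ = 1, ψ = 1/2 ↦ 1
φ = 1, ψ = 1 ↦ 1
Every assignment gives a value ≥ 1.

Yes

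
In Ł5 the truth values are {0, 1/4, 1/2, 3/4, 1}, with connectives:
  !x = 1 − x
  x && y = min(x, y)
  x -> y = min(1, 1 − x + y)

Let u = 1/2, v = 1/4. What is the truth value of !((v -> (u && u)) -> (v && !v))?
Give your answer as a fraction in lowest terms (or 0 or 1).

3/4

u && u = 1/2 && 1/2 = 1/2
v -> (u && u) = 1/4 -> 1/2 = 1
!v = !1/4 = 3/4
v && !v = 1/4 && 3/4 = 1/4
(v -> (u && u)) -> (v && !v) = 1 -> 1/4 = 1/4
!((v -> (u && u)) -> (v && !v)) = !1/4 = 3/4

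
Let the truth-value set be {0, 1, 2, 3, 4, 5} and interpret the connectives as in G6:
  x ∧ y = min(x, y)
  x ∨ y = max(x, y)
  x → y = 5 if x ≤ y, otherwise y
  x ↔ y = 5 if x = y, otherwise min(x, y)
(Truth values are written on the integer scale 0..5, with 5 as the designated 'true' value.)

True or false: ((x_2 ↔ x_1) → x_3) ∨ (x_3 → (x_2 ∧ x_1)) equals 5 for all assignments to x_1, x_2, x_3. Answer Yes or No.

No

Counterexample: take x_1 = 0, x_2 = 0, x_3 = 1.
x_2 ↔ x_1 = 0 ↔ 0 = 5
(x_2 ↔ x_1) → x_3 = 5 → 1 = 1
x_2 ∧ x_1 = 0 ∧ 0 = 0
x_3 → (x_2 ∧ x_1) = 1 → 0 = 0
((x_2 ↔ x_1) → x_3) ∨ (x_3 → (x_2 ∧ x_1)) = 1 ∨ 0 = 1
This gives 1 ≠ 5.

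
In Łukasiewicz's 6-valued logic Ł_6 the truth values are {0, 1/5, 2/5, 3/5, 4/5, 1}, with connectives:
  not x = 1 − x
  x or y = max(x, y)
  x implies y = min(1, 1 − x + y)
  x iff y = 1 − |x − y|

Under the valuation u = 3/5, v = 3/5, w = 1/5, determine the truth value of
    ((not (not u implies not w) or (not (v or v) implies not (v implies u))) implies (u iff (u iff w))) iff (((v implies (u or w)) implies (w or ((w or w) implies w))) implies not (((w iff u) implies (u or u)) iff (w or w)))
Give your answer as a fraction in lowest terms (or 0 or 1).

not u = not 3/5 = 2/5
not w = not 1/5 = 4/5
not u implies not w = 2/5 implies 4/5 = 1
not (not u implies not w) = not 1 = 0
v or v = 3/5 or 3/5 = 3/5
not (v or v) = not 3/5 = 2/5
v implies u = 3/5 implies 3/5 = 1
not (v implies u) = not 1 = 0
not (v or v) implies not (v implies u) = 2/5 implies 0 = 3/5
not (not u implies not w) or (not (v or v) implies not (v implies u)) = 0 or 3/5 = 3/5
u iff w = 3/5 iff 1/5 = 3/5
u iff (u iff w) = 3/5 iff 3/5 = 1
(not (not u implies not w) or (not (v or v) implies not (v implies u))) implies (u iff (u iff w)) = 3/5 implies 1 = 1
u or w = 3/5 or 1/5 = 3/5
v implies (u or w) = 3/5 implies 3/5 = 1
w or w = 1/5 or 1/5 = 1/5
(w or w) implies w = 1/5 implies 1/5 = 1
w or ((w or w) implies w) = 1/5 or 1 = 1
(v implies (u or w)) implies (w or ((w or w) implies w)) = 1 implies 1 = 1
w iff u = 1/5 iff 3/5 = 3/5
u or u = 3/5 or 3/5 = 3/5
(w iff u) implies (u or u) = 3/5 implies 3/5 = 1
w or w = 1/5 or 1/5 = 1/5
((w iff u) implies (u or u)) iff (w or w) = 1 iff 1/5 = 1/5
not (((w iff u) implies (u or u)) iff (w or w)) = not 1/5 = 4/5
((v implies (u or w)) implies (w or ((w or w) implies w))) implies not (((w iff u) implies (u or u)) iff (w or w)) = 1 implies 4/5 = 4/5
((not (not u implies not w) or (not (v or v) implies not (v implies u))) implies (u iff (u iff w))) iff (((v implies (u or w)) implies (w or ((w or w) implies w))) implies not (((w iff u) implies (u or u)) iff (w or w))) = 1 iff 4/5 = 4/5

4/5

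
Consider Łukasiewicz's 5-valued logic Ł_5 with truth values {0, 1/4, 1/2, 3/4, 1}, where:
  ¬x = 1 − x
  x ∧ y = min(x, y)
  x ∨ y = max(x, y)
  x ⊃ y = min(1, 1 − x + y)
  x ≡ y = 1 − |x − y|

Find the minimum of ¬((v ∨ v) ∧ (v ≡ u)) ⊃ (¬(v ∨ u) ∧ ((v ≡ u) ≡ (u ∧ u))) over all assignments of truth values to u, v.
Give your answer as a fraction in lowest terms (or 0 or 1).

Take u = 0, v = 0:
v ∨ v = 0 ∨ 0 = 0
v ≡ u = 0 ≡ 0 = 1
(v ∨ v) ∧ (v ≡ u) = 0 ∧ 1 = 0
¬((v ∨ v) ∧ (v ≡ u)) = ¬0 = 1
v ∨ u = 0 ∨ 0 = 0
¬(v ∨ u) = ¬0 = 1
v ≡ u = 0 ≡ 0 = 1
u ∧ u = 0 ∧ 0 = 0
(v ≡ u) ≡ (u ∧ u) = 1 ≡ 0 = 0
¬(v ∨ u) ∧ ((v ≡ u) ≡ (u ∧ u)) = 1 ∧ 0 = 0
¬((v ∨ v) ∧ (v ≡ u)) ⊃ (¬(v ∨ u) ∧ ((v ≡ u) ≡ (u ∧ u))) = 1 ⊃ 0 = 0
No assignment yields a value below 0, so this is the minimum.

0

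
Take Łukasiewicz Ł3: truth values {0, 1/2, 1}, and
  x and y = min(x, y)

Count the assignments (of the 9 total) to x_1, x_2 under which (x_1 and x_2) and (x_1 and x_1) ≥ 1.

x_1 = 0, x_2 = 0 ↦ 0  <
x_1 = 0, x_2 = 1/2 ↦ 0  <
x_1 = 0, x_2 = 1 ↦ 0  <
x_1 = 1/2, x_2 = 0 ↦ 0  <
x_1 = 1/2, x_2 = 1/2 ↦ 1/2  <
x_1 = 1/2, x_2 = 1 ↦ 1/2  <
x_1 = 1, x_2 = 0 ↦ 0  <
x_1 = 1, x_2 = 1/2 ↦ 1/2  <
x_1 = 1, x_2 = 1 ↦ 1  ≥
So 1 of the 9 assignments meets the threshold.

1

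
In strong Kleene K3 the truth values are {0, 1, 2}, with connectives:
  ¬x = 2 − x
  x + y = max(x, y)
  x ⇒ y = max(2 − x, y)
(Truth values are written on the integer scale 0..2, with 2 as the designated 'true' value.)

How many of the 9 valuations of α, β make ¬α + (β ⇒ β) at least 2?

7

α = 0, β = 0 ↦ 2  ≥
α = 0, β = 1 ↦ 2  ≥
α = 0, β = 2 ↦ 2  ≥
α = 1, β = 0 ↦ 2  ≥
α = 1, β = 1 ↦ 1  <
α = 1, β = 2 ↦ 2  ≥
α = 2, β = 0 ↦ 2  ≥
α = 2, β = 1 ↦ 1  <
α = 2, β = 2 ↦ 2  ≥
So 7 of the 9 assignments meet the threshold.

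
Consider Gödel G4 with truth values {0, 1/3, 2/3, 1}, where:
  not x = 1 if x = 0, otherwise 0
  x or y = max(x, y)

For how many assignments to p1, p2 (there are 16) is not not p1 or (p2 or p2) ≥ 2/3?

p1 = 0, p2 = 0 ↦ 0  <
p1 = 0, p2 = 1/3 ↦ 1/3  <
p1 = 0, p2 = 2/3 ↦ 2/3  ≥
p1 = 0, p2 = 1 ↦ 1  ≥
p1 = 1/3, p2 = 0 ↦ 1  ≥
p1 = 1/3, p2 = 1/3 ↦ 1  ≥
p1 = 1/3, p2 = 2/3 ↦ 1  ≥
p1 = 1/3, p2 = 1 ↦ 1  ≥
p1 = 2/3, p2 = 0 ↦ 1  ≥
p1 = 2/3, p2 = 1/3 ↦ 1  ≥
p1 = 2/3, p2 = 2/3 ↦ 1  ≥
p1 = 2/3, p2 = 1 ↦ 1  ≥
p1 = 1, p2 = 0 ↦ 1  ≥
p1 = 1, p2 = 1/3 ↦ 1  ≥
p1 = 1, p2 = 2/3 ↦ 1  ≥
p1 = 1, p2 = 1 ↦ 1  ≥
So 14 of the 16 assignments meet the threshold.

14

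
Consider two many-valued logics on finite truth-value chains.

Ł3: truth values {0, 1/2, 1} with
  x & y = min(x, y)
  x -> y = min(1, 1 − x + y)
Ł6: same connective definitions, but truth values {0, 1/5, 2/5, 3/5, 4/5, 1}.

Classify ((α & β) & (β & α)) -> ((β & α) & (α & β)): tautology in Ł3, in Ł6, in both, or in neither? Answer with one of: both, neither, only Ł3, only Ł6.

both

In Ł3: every assignment gives 1 — tautology.
In Ł6: every assignment gives 1 — tautology.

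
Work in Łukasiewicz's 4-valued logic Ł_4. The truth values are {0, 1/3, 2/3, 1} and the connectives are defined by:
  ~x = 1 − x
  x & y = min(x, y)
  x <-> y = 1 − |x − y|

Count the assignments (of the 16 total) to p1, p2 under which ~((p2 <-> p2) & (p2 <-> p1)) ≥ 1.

p1 = 0, p2 = 0 ↦ 0  <
p1 = 0, p2 = 1/3 ↦ 1/3  <
p1 = 0, p2 = 2/3 ↦ 2/3  <
p1 = 0, p2 = 1 ↦ 1  ≥
p1 = 1/3, p2 = 0 ↦ 1/3  <
p1 = 1/3, p2 = 1/3 ↦ 0  <
p1 = 1/3, p2 = 2/3 ↦ 1/3  <
p1 = 1/3, p2 = 1 ↦ 2/3  <
p1 = 2/3, p2 = 0 ↦ 2/3  <
p1 = 2/3, p2 = 1/3 ↦ 1/3  <
p1 = 2/3, p2 = 2/3 ↦ 0  <
p1 = 2/3, p2 = 1 ↦ 1/3  <
p1 = 1, p2 = 0 ↦ 1  ≥
p1 = 1, p2 = 1/3 ↦ 2/3  <
p1 = 1, p2 = 2/3 ↦ 1/3  <
p1 = 1, p2 = 1 ↦ 0  <
So 2 of the 16 assignments meet the threshold.

2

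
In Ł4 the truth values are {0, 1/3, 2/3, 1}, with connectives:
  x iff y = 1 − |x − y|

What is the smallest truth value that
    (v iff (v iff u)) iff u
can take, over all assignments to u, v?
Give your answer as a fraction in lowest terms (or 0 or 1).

Take u = 0, v = 1/3:
v iff u = 1/3 iff 0 = 2/3
v iff (v iff u) = 1/3 iff 2/3 = 2/3
(v iff (v iff u)) iff u = 2/3 iff 0 = 1/3
No assignment yields a value below 1/3, so this is the minimum.

1/3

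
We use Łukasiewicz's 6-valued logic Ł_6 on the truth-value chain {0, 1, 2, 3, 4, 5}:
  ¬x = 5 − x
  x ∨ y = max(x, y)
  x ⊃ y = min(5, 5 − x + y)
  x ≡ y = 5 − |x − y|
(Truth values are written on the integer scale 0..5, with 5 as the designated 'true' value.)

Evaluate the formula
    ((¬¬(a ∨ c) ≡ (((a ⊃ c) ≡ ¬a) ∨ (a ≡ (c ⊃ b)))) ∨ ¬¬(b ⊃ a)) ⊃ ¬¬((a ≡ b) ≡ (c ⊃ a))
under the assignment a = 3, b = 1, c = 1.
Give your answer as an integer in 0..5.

3

a ∨ c = 3 ∨ 1 = 3
¬(a ∨ c) = ¬3 = 2
¬¬(a ∨ c) = ¬2 = 3
a ⊃ c = 3 ⊃ 1 = 3
¬a = ¬3 = 2
(a ⊃ c) ≡ ¬a = 3 ≡ 2 = 4
c ⊃ b = 1 ⊃ 1 = 5
a ≡ (c ⊃ b) = 3 ≡ 5 = 3
((a ⊃ c) ≡ ¬a) ∨ (a ≡ (c ⊃ b)) = 4 ∨ 3 = 4
¬¬(a ∨ c) ≡ (((a ⊃ c) ≡ ¬a) ∨ (a ≡ (c ⊃ b))) = 3 ≡ 4 = 4
b ⊃ a = 1 ⊃ 3 = 5
¬(b ⊃ a) = ¬5 = 0
¬¬(b ⊃ a) = ¬0 = 5
(¬¬(a ∨ c) ≡ (((a ⊃ c) ≡ ¬a) ∨ (a ≡ (c ⊃ b)))) ∨ ¬¬(b ⊃ a) = 4 ∨ 5 = 5
a ≡ b = 3 ≡ 1 = 3
c ⊃ a = 1 ⊃ 3 = 5
(a ≡ b) ≡ (c ⊃ a) = 3 ≡ 5 = 3
¬((a ≡ b) ≡ (c ⊃ a)) = ¬3 = 2
¬¬((a ≡ b) ≡ (c ⊃ a)) = ¬2 = 3
((¬¬(a ∨ c) ≡ (((a ⊃ c) ≡ ¬a) ∨ (a ≡ (c ⊃ b)))) ∨ ¬¬(b ⊃ a)) ⊃ ¬¬((a ≡ b) ≡ (c ⊃ a)) = 5 ⊃ 3 = 3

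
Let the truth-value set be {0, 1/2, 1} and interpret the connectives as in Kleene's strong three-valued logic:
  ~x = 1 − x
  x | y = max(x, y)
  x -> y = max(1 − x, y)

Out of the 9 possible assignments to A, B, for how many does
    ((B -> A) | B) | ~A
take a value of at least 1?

A = 0, B = 0 ↦ 1  ≥
A = 0, B = 1/2 ↦ 1  ≥
A = 0, B = 1 ↦ 1  ≥
A = 1/2, B = 0 ↦ 1  ≥
A = 1/2, B = 1/2 ↦ 1/2  <
A = 1/2, B = 1 ↦ 1  ≥
A = 1, B = 0 ↦ 1  ≥
A = 1, B = 1/2 ↦ 1  ≥
A = 1, B = 1 ↦ 1  ≥
So 8 of the 9 assignments meet the threshold.

8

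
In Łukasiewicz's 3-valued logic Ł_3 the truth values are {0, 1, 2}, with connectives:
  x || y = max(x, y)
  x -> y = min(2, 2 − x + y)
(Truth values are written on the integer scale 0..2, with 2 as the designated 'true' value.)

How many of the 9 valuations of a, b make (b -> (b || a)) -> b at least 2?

a = 0, b = 0 ↦ 0  <
a = 0, b = 1 ↦ 1  <
a = 0, b = 2 ↦ 2  ≥
a = 1, b = 0 ↦ 0  <
a = 1, b = 1 ↦ 1  <
a = 1, b = 2 ↦ 2  ≥
a = 2, b = 0 ↦ 0  <
a = 2, b = 1 ↦ 1  <
a = 2, b = 2 ↦ 2  ≥
So 3 of the 9 assignments meet the threshold.

3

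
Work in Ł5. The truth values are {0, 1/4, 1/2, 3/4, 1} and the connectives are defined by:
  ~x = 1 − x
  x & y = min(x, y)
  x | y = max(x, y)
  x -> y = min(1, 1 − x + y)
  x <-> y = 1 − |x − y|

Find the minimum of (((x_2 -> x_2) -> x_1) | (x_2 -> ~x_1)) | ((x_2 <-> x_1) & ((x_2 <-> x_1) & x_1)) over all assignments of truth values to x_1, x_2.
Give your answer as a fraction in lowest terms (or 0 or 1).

1/2

Take x_1 = 1/2, x_2 = 1:
x_2 -> x_2 = 1 -> 1 = 1
(x_2 -> x_2) -> x_1 = 1 -> 1/2 = 1/2
~x_1 = ~1/2 = 1/2
x_2 -> ~x_1 = 1 -> 1/2 = 1/2
((x_2 -> x_2) -> x_1) | (x_2 -> ~x_1) = 1/2 | 1/2 = 1/2
x_2 <-> x_1 = 1 <-> 1/2 = 1/2
x_2 <-> x_1 = 1 <-> 1/2 = 1/2
(x_2 <-> x_1) & x_1 = 1/2 & 1/2 = 1/2
(x_2 <-> x_1) & ((x_2 <-> x_1) & x_1) = 1/2 & 1/2 = 1/2
(((x_2 -> x_2) -> x_1) | (x_2 -> ~x_1)) | ((x_2 <-> x_1) & ((x_2 <-> x_1) & x_1)) = 1/2 | 1/2 = 1/2
No assignment yields a value below 1/2, so this is the minimum.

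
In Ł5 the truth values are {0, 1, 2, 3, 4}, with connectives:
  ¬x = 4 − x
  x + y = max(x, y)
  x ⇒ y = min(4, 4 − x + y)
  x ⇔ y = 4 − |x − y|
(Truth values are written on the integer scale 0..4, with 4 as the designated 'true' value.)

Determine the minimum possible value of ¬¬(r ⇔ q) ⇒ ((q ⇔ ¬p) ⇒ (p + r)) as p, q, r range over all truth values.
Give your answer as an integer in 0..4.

Take p = 2, q = 2, r = 2:
r ⇔ q = 2 ⇔ 2 = 4
¬(r ⇔ q) = ¬4 = 0
¬¬(r ⇔ q) = ¬0 = 4
¬p = ¬2 = 2
q ⇔ ¬p = 2 ⇔ 2 = 4
p + r = 2 + 2 = 2
(q ⇔ ¬p) ⇒ (p + r) = 4 ⇒ 2 = 2
¬¬(r ⇔ q) ⇒ ((q ⇔ ¬p) ⇒ (p + r)) = 4 ⇒ 2 = 2
No assignment yields a value below 2, so this is the minimum.

2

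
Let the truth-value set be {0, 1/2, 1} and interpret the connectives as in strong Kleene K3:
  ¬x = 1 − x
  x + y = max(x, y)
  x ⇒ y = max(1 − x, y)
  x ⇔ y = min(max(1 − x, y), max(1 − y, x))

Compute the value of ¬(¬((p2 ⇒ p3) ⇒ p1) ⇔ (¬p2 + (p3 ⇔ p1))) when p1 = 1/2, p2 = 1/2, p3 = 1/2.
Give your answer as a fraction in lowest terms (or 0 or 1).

1/2

p2 ⇒ p3 = 1/2 ⇒ 1/2 = 1/2
(p2 ⇒ p3) ⇒ p1 = 1/2 ⇒ 1/2 = 1/2
¬((p2 ⇒ p3) ⇒ p1) = ¬1/2 = 1/2
¬p2 = ¬1/2 = 1/2
p3 ⇔ p1 = 1/2 ⇔ 1/2 = 1/2
¬p2 + (p3 ⇔ p1) = 1/2 + 1/2 = 1/2
¬((p2 ⇒ p3) ⇒ p1) ⇔ (¬p2 + (p3 ⇔ p1)) = 1/2 ⇔ 1/2 = 1/2
¬(¬((p2 ⇒ p3) ⇒ p1) ⇔ (¬p2 + (p3 ⇔ p1))) = ¬1/2 = 1/2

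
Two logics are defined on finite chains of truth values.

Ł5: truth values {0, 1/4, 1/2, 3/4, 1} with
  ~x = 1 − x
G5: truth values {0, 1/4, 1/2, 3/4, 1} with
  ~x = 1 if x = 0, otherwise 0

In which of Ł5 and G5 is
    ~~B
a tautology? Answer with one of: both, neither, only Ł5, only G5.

In Ł5: at B = 0 the value is 0 — not a tautology.
In G5: at B = 0 the value is 0 — not a tautology.

neither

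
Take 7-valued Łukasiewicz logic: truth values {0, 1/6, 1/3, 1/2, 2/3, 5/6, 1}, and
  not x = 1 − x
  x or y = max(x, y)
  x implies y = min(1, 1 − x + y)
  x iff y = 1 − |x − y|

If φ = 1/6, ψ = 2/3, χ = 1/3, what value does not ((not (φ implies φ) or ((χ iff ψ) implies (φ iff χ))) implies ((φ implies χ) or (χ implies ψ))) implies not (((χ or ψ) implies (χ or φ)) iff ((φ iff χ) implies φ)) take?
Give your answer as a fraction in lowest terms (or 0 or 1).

φ implies φ = 1/6 implies 1/6 = 1
not (φ implies φ) = not 1 = 0
χ iff ψ = 1/3 iff 2/3 = 2/3
φ iff χ = 1/6 iff 1/3 = 5/6
(χ iff ψ) implies (φ iff χ) = 2/3 implies 5/6 = 1
not (φ implies φ) or ((χ iff ψ) implies (φ iff χ)) = 0 or 1 = 1
φ implies χ = 1/6 implies 1/3 = 1
χ implies ψ = 1/3 implies 2/3 = 1
(φ implies χ) or (χ implies ψ) = 1 or 1 = 1
(not (φ implies φ) or ((χ iff ψ) implies (φ iff χ))) implies ((φ implies χ) or (χ implies ψ)) = 1 implies 1 = 1
not ((not (φ implies φ) or ((χ iff ψ) implies (φ iff χ))) implies ((φ implies χ) or (χ implies ψ))) = not 1 = 0
χ or ψ = 1/3 or 2/3 = 2/3
χ or φ = 1/3 or 1/6 = 1/3
(χ or ψ) implies (χ or φ) = 2/3 implies 1/3 = 2/3
φ iff χ = 1/6 iff 1/3 = 5/6
(φ iff χ) implies φ = 5/6 implies 1/6 = 1/3
((χ or ψ) implies (χ or φ)) iff ((φ iff χ) implies φ) = 2/3 iff 1/3 = 2/3
not (((χ or ψ) implies (χ or φ)) iff ((φ iff χ) implies φ)) = not 2/3 = 1/3
not ((not (φ implies φ) or ((χ iff ψ) implies (φ iff χ))) implies ((φ implies χ) or (χ implies ψ))) implies not (((χ or ψ) implies (χ or φ)) iff ((φ iff χ) implies φ)) = 0 implies 1/3 = 1

1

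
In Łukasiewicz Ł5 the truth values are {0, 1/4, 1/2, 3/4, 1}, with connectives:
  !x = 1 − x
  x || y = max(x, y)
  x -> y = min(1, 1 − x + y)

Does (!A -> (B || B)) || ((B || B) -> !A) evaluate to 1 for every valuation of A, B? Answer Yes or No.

Yes

At A = 0, B = 1/4, for instance:
!A = !0 = 1
B || B = 1/4 || 1/4 = 1/4
!A -> (B || B) = 1 -> 1/4 = 1/4
(B || B) -> !A = 1/4 -> 1 = 1
(!A -> (B || B)) || ((B || B) -> !A) = 1/4 || 1 = 1
and checking the remaining 24 assignments likewise gives ≥ 1 in every case.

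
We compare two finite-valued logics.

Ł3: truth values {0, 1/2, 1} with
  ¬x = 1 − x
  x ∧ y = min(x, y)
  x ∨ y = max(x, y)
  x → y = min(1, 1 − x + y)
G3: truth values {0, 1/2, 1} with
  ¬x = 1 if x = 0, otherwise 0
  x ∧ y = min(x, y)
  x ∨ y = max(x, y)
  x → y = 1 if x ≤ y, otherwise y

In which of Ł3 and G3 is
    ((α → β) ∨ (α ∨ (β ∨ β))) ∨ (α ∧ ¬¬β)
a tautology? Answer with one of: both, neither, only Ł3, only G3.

In Ł3: at α = 1/2, β = 0 the value is 1/2 — not a tautology.
In G3: at α = 1/2, β = 0 the value is 1/2 — not a tautology.

neither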